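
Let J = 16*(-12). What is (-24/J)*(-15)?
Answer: -15/8 ≈ -1.8750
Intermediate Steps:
J = -192
(-24/J)*(-15) = (-24/(-192))*(-15) = -1/192*(-24)*(-15) = (1/8)*(-15) = -15/8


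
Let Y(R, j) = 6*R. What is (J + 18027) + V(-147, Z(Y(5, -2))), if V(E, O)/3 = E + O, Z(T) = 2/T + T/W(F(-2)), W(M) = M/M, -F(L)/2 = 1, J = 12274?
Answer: 149751/5 ≈ 29950.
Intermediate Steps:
F(L) = -2 (F(L) = -2*1 = -2)
W(M) = 1
Z(T) = T + 2/T (Z(T) = 2/T + T/1 = 2/T + T*1 = 2/T + T = T + 2/T)
V(E, O) = 3*E + 3*O (V(E, O) = 3*(E + O) = 3*E + 3*O)
(J + 18027) + V(-147, Z(Y(5, -2))) = (12274 + 18027) + (3*(-147) + 3*(6*5 + 2/((6*5)))) = 30301 + (-441 + 3*(30 + 2/30)) = 30301 + (-441 + 3*(30 + 2*(1/30))) = 30301 + (-441 + 3*(30 + 1/15)) = 30301 + (-441 + 3*(451/15)) = 30301 + (-441 + 451/5) = 30301 - 1754/5 = 149751/5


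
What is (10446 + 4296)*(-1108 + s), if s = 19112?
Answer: 265414968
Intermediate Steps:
(10446 + 4296)*(-1108 + s) = (10446 + 4296)*(-1108 + 19112) = 14742*18004 = 265414968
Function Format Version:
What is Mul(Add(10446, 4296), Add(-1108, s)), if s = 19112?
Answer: 265414968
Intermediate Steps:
Mul(Add(10446, 4296), Add(-1108, s)) = Mul(Add(10446, 4296), Add(-1108, 19112)) = Mul(14742, 18004) = 265414968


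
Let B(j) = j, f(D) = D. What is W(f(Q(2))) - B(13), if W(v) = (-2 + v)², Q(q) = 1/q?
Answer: -43/4 ≈ -10.750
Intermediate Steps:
Q(q) = 1/q
W(f(Q(2))) - B(13) = (-2 + 1/2)² - 1*13 = (-2 + ½)² - 13 = (-3/2)² - 13 = 9/4 - 13 = -43/4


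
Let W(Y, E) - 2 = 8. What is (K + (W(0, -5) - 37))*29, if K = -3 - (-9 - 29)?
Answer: 232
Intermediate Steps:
W(Y, E) = 10 (W(Y, E) = 2 + 8 = 10)
K = 35 (K = -3 - 1*(-38) = -3 + 38 = 35)
(K + (W(0, -5) - 37))*29 = (35 + (10 - 37))*29 = (35 - 27)*29 = 8*29 = 232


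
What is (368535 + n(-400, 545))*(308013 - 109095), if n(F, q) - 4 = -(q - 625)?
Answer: 73324954242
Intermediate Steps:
n(F, q) = 629 - q (n(F, q) = 4 - (q - 625) = 4 - (-625 + q) = 4 + (625 - q) = 629 - q)
(368535 + n(-400, 545))*(308013 - 109095) = (368535 + (629 - 1*545))*(308013 - 109095) = (368535 + (629 - 545))*198918 = (368535 + 84)*198918 = 368619*198918 = 73324954242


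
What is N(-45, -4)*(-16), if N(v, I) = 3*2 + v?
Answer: 624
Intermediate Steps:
N(v, I) = 6 + v
N(-45, -4)*(-16) = (6 - 45)*(-16) = -39*(-16) = 624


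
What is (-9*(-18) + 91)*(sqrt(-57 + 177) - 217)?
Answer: -54901 + 506*sqrt(30) ≈ -52130.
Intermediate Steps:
(-9*(-18) + 91)*(sqrt(-57 + 177) - 217) = (162 + 91)*(sqrt(120) - 217) = 253*(2*sqrt(30) - 217) = 253*(-217 + 2*sqrt(30)) = -54901 + 506*sqrt(30)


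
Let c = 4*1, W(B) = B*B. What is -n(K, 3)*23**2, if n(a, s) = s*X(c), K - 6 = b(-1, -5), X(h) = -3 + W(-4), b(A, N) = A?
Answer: -20631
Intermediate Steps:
W(B) = B**2
c = 4
X(h) = 13 (X(h) = -3 + (-4)**2 = -3 + 16 = 13)
K = 5 (K = 6 - 1 = 5)
n(a, s) = 13*s (n(a, s) = s*13 = 13*s)
-n(K, 3)*23**2 = -13*3*23**2 = -39*529 = -1*20631 = -20631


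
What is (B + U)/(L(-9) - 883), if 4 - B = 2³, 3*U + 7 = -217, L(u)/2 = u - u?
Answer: 236/2649 ≈ 0.089090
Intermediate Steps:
L(u) = 0 (L(u) = 2*(u - u) = 2*0 = 0)
U = -224/3 (U = -7/3 + (⅓)*(-217) = -7/3 - 217/3 = -224/3 ≈ -74.667)
B = -4 (B = 4 - 1*2³ = 4 - 1*8 = 4 - 8 = -4)
(B + U)/(L(-9) - 883) = (-4 - 224/3)/(0 - 883) = -236/3/(-883) = -236/3*(-1/883) = 236/2649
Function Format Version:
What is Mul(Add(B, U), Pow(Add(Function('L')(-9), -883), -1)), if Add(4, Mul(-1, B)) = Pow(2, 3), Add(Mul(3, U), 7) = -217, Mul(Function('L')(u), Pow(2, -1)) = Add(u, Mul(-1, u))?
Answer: Rational(236, 2649) ≈ 0.089090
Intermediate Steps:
Function('L')(u) = 0 (Function('L')(u) = Mul(2, Add(u, Mul(-1, u))) = Mul(2, 0) = 0)
U = Rational(-224, 3) (U = Add(Rational(-7, 3), Mul(Rational(1, 3), -217)) = Add(Rational(-7, 3), Rational(-217, 3)) = Rational(-224, 3) ≈ -74.667)
B = -4 (B = Add(4, Mul(-1, Pow(2, 3))) = Add(4, Mul(-1, 8)) = Add(4, -8) = -4)
Mul(Add(B, U), Pow(Add(Function('L')(-9), -883), -1)) = Mul(Add(-4, Rational(-224, 3)), Pow(Add(0, -883), -1)) = Mul(Rational(-236, 3), Pow(-883, -1)) = Mul(Rational(-236, 3), Rational(-1, 883)) = Rational(236, 2649)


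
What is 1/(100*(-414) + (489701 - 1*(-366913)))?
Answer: 1/815214 ≈ 1.2267e-6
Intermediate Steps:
1/(100*(-414) + (489701 - 1*(-366913))) = 1/(-41400 + (489701 + 366913)) = 1/(-41400 + 856614) = 1/815214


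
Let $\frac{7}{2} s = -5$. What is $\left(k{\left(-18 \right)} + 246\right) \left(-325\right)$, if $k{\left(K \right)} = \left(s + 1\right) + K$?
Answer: $- \frac{517725}{7} \approx -73961.0$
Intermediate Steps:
$s = - \frac{10}{7}$ ($s = \frac{2}{7} \left(-5\right) = - \frac{10}{7} \approx -1.4286$)
$k{\left(K \right)} = - \frac{3}{7} + K$ ($k{\left(K \right)} = \left(- \frac{10}{7} + 1\right) + K = - \frac{3}{7} + K$)
$\left(k{\left(-18 \right)} + 246\right) \left(-325\right) = \left(\left(- \frac{3}{7} - 18\right) + 246\right) \left(-325\right) = \left(- \frac{129}{7} + 246\right) \left(-325\right) = \frac{1593}{7} \left(-325\right) = - \frac{517725}{7}$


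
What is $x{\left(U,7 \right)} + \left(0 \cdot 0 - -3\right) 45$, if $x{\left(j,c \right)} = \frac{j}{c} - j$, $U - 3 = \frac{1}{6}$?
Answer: $\frac{926}{7} \approx 132.29$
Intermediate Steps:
$U = \frac{19}{6}$ ($U = 3 + \frac{1}{6} = \frac{19}{6} \approx 3.1667$)
$x{\left(j,c \right)} = - j + \frac{j}{c}$
$x{\left(U,7 \right)} + \left(0 \cdot 0 - -3\right) 45 = \left(\left(-1\right) \frac{19}{6} + \frac{19}{6 \cdot 7}\right) + \left(0 \cdot 0 - -3\right) 45 = \left(- \frac{19}{6} + \frac{19}{6} \cdot \frac{1}{7}\right) + \left(0 + 3\right) 45 = \left(- \frac{19}{6} + \frac{19}{42}\right) + 3 \cdot 45 = - \frac{19}{7} + 135 = \frac{926}{7}$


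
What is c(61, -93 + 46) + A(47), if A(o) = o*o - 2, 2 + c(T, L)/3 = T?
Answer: 2384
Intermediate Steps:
c(T, L) = -6 + 3*T
A(o) = -2 + o**2 (A(o) = o**2 - 2 = -2 + o**2)
c(61, -93 + 46) + A(47) = (-6 + 3*61) + (-2 + 47**2) = (-6 + 183) + (-2 + 2209) = 177 + 2207 = 2384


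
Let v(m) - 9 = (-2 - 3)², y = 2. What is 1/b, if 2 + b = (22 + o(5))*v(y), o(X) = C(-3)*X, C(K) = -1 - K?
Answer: 1/1086 ≈ 0.00092081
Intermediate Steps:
v(m) = 34 (v(m) = 9 + (-2 - 3)² = 9 + (-5)² = 9 + 25 = 34)
o(X) = 2*X (o(X) = (-1 - 1*(-3))*X = (-1 + 3)*X = 2*X)
b = 1086 (b = -2 + (22 + 2*5)*34 = -2 + (22 + 10)*34 = -2 + 32*34 = -2 + 1088 = 1086)
1/b = 1/1086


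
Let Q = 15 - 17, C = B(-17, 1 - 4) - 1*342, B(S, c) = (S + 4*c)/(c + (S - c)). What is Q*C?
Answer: 11570/17 ≈ 680.59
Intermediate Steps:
B(S, c) = (S + 4*c)/S
C = -5785/17 (C = (-17 + 4*(1 - 4))/(-17) - 1*342 = -(-17 + 4*(1 - 1*4))/17 - 342 = -(-17 + 4*(1 - 4))/17 - 342 = -(-17 + 4*(-3))/17 - 342 = -(-17 - 12)/17 - 342 = -1/17*(-29) - 342 = 29/17 - 342 = -5785/17 ≈ -340.29)
Q = -2
Q*C = -2*(-5785/17) = 11570/17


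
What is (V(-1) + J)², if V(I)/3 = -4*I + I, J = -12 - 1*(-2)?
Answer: 1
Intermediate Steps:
J = -10 (J = -12 + 2 = -10)
V(I) = -9*I (V(I) = 3*(-4*I + I) = 3*(-3*I) = -9*I)
(V(-1) + J)² = (-9*(-1) - 10)² = (9 - 10)² = (-1)² = 1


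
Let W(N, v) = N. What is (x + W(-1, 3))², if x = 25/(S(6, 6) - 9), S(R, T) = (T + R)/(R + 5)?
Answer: 131044/7569 ≈ 17.313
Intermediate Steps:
S(R, T) = (R + T)/(5 + R)
x = -275/87 (x = 25/((6 + 6)/(5 + 6) - 9) = 25/(12/11 - 9) = 25/(-87/11) = 25*(-11/87) = -275/87 ≈ -3.1609)
(x + W(-1, 3))² = (-275/87 - 1)² = (-362/87)² = 131044/7569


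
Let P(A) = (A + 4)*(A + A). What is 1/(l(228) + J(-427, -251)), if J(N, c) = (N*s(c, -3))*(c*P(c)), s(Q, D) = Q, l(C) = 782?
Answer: -1/3335615538656 ≈ -2.9979e-13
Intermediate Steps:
P(A) = 2*A*(4 + A) (P(A) = (4 + A)*(2*A) = 2*A*(4 + A))
J(N, c) = 2*N*c³*(4 + c) (J(N, c) = (N*c)*(c*(2*c*(4 + c))) = (N*c)*(2*c²*(4 + c)) = 2*N*c³*(4 + c))
1/(l(228) + J(-427, -251)) = 1/(782 + 2*(-427)*(-251)³*(4 - 251)) = 1/(782 + 2*(-427)*(-15813251)*(-247)) = 1/(782 - 3335615539438) = 1/(-3335615538656) = -1/3335615538656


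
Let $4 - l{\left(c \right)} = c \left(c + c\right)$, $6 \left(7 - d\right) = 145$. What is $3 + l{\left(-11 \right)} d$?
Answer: $\frac{12266}{3} \approx 4088.7$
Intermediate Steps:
$d = - \frac{103}{6}$ ($d = 7 - \frac{145}{6} = - \frac{103}{6} \approx -17.167$)
$l{\left(c \right)} = 4 - 2 c^{2}$ ($l{\left(c \right)} = 4 - c \left(c + c\right) = 4 - c 2 c = 4 - 2 c^{2}$)
$3 + l{\left(-11 \right)} d = 3 + \left(4 - 2 \left(-11\right)^{2}\right) \left(- \frac{103}{6}\right) = 3 + \left(4 - 242\right) \left(- \frac{103}{6}\right) = 3 - - \frac{12257}{3} = 3 + \frac{12257}{3} = \frac{12266}{3}$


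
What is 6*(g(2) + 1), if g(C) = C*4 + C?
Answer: 66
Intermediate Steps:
g(C) = 5*C (g(C) = 4*C + C = 5*C)
6*(g(2) + 1) = 6*(5*2 + 1) = 6*(10 + 1) = 6*11 = 66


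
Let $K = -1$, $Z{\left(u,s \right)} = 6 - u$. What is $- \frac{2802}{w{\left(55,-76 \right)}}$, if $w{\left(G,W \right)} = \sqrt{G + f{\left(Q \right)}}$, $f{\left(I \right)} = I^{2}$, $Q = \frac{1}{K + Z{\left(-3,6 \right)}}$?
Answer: $- \frac{22416 \sqrt{3521}}{3521} \approx -377.77$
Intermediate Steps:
$Q = \frac{1}{8}$ ($Q = \frac{1}{-1 + \left(6 - -3\right)} = \frac{1}{-1 + \left(6 + 3\right)} = \frac{1}{-1 + 9} = \frac{1}{8} \approx 0.125$)
$w{\left(G,W \right)} = \sqrt{\frac{1}{64} + G}$ ($w{\left(G,W \right)} = \sqrt{G + \left(\frac{1}{8}\right)^{2}} = \sqrt{G + \frac{1}{64}} = \sqrt{\frac{1}{64} + G}$)
$- \frac{2802}{w{\left(55,-76 \right)}} = - \frac{2802}{\frac{1}{8} \sqrt{1 + 64 \cdot 55}} = - \frac{2802}{\frac{1}{8} \sqrt{1 + 3520}} = - \frac{2802}{\frac{1}{8} \sqrt{3521}} = - 2802 \frac{8 \sqrt{3521}}{3521} = - \frac{22416 \sqrt{3521}}{3521}$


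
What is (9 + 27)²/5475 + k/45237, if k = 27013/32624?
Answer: 37505884373/158432746800 ≈ 0.23673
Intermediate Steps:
k = 27013/32624 (k = 27013*(1/32624) = 27013/32624 ≈ 0.82801)
(9 + 27)²/5475 + k/45237 = (9 + 27)²/5475 + (27013/32624)/45237 = 36²*(1/5475) + (27013/32624)*(1/45237) = 1296*(1/5475) + 1589/86812464 = 432/1825 + 1589/86812464 = 37505884373/158432746800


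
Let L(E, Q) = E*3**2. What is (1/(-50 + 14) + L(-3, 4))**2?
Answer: 946729/1296 ≈ 730.50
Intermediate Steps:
L(E, Q) = 9*E (L(E, Q) = E*9 = 9*E)
(1/(-50 + 14) + L(-3, 4))**2 = (1/(-50 + 14) + 9*(-3))**2 = (1/(-36) - 27)**2 = (-1/36 - 27)**2 = (-973/36)**2 = 946729/1296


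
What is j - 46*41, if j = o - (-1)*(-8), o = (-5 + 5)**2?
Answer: -1894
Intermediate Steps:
o = 0 (o = 0**2 = 0)
j = -8 (j = 0 - (-1)*(-8) = 0 - 1*8 = 0 - 8 = -8)
j - 46*41 = -8 - 46*41 = -8 - 1886 = -1894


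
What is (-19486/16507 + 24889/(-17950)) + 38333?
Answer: 11357332200027/296300650 ≈ 38330.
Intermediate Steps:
(-19486/16507 + 24889/(-17950)) + 38333 = (-19486*1/16507 + 24889*(-1/17950)) + 38333 = (-19486/16507 - 24889/17950) + 38333 = -760616423/296300650 + 38333 = 11357332200027/296300650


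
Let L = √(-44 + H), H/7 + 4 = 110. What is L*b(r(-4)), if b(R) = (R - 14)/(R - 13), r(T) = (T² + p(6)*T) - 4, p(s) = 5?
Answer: 22*√698/21 ≈ 27.678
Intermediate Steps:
H = 742 (H = -28 + 7*110 = -28 + 770 = 742)
r(T) = -4 + T² + 5*T (r(T) = (T² + 5*T) - 4 = -4 + T² + 5*T)
b(R) = (-14 + R)/(-13 + R)
L = √698 (L = √(-44 + 742) = √698 ≈ 26.420)
L*b(r(-4)) = √698*((-14 + (-4 + (-4)² + 5*(-4)))/(-13 + (-4 + (-4)² + 5*(-4)))) = √698*((-14 + (-4 + 16 - 20))/(-13 + (-4 + 16 - 20))) = √698*((-14 - 8)/(-13 - 8)) = √698*(-22/(-21)) = √698*(-1/21*(-22)) = √698*(22/21) = 22*√698/21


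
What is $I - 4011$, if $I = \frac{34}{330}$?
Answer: $- \frac{661798}{165} \approx -4010.9$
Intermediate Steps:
$I = \frac{17}{165}$ ($I = 34 \cdot \frac{1}{330} = \frac{17}{165} \approx 0.10303$)
$I - 4011 = \frac{17}{165} - 4011 = - \frac{661798}{165}$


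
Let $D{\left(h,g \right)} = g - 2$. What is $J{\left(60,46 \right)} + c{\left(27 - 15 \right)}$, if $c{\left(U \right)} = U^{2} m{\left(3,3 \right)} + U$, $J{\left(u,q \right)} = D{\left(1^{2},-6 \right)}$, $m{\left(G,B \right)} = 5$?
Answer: $724$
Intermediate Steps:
$D{\left(h,g \right)} = -2 + g$ ($D{\left(h,g \right)} = g - 2 = -2 + g$)
$J{\left(u,q \right)} = -8$ ($J{\left(u,q \right)} = -2 - 6 = -8$)
$c{\left(U \right)} = U + 5 U^{2}$ ($c{\left(U \right)} = U^{2} \cdot 5 + U = 5 U^{2} + U = U + 5 U^{2}$)
$J{\left(60,46 \right)} + c{\left(27 - 15 \right)} = -8 + \left(27 - 15\right) \left(1 + 5 \left(27 - 15\right)\right) = -8 + 12 \left(1 + 5 \cdot 12\right) = -8 + 12 \left(1 + 60\right) = -8 + 12 \cdot 61 = -8 + 732 = 724$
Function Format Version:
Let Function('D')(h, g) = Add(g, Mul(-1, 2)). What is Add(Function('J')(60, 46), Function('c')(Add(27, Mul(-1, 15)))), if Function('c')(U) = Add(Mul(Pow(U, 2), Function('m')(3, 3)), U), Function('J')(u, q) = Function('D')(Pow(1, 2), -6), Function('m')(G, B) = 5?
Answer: 724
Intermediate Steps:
Function('D')(h, g) = Add(-2, g) (Function('D')(h, g) = Add(g, -2) = Add(-2, g))
Function('J')(u, q) = -8 (Function('J')(u, q) = Add(-2, -6) = -8)
Function('c')(U) = Add(U, Mul(5, Pow(U, 2))) (Function('c')(U) = Add(Mul(Pow(U, 2), 5), U) = Add(Mul(5, Pow(U, 2)), U) = Add(U, Mul(5, Pow(U, 2))))
Add(Function('J')(60, 46), Function('c')(Add(27, Mul(-1, 15)))) = Add(-8, Mul(Add(27, Mul(-1, 15)), Add(1, Mul(5, Add(27, Mul(-1, 15)))))) = Add(-8, Mul(Add(27, -15), Add(1, Mul(5, Add(27, -15))))) = Add(-8, Mul(12, Add(1, Mul(5, 12)))) = Add(-8, Mul(12, Add(1, 60))) = Add(-8, Mul(12, 61)) = Add(-8, 732) = 724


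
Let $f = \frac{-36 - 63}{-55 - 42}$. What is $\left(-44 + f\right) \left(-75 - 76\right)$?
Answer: $\frac{629519}{97} \approx 6489.9$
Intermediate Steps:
$f = \frac{99}{97}$ ($f = - \frac{99}{-97} = \left(-99\right) \left(- \frac{1}{97}\right) = \frac{99}{97} \approx 1.0206$)
$\left(-44 + f\right) \left(-75 - 76\right) = \left(-44 + \frac{99}{97}\right) \left(-75 - 76\right) = - \frac{4169 \left(-75 - 76\right)}{97} = \left(- \frac{4169}{97}\right) \left(-151\right) = \frac{629519}{97}$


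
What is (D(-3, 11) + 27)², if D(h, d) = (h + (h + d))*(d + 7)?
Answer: 13689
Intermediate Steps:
D(h, d) = (7 + d)*(d + 2*h) (D(h, d) = (h + (d + h))*(7 + d) = (d + 2*h)*(7 + d) = (7 + d)*(d + 2*h))
(D(-3, 11) + 27)² = ((11² + 7*11 + 14*(-3) + 2*11*(-3)) + 27)² = ((121 + 77 - 42 - 66) + 27)² = (90 + 27)² = 117² = 13689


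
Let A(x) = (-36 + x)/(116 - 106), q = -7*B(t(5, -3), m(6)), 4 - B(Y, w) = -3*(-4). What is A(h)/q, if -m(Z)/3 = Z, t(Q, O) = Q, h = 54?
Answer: 9/280 ≈ 0.032143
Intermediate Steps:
m(Z) = -3*Z
B(Y, w) = -8 (B(Y, w) = 4 - (-3)*(-4) = 4 - 1*12 = 4 - 12 = -8)
q = 56 (q = -7*(-8) = 56)
A(x) = -18/5 + x/10 (A(x) = (-36 + x)/10 = (-36 + x)*(⅒) = -18/5 + x/10)
A(h)/q = (-18/5 + (⅒)*54)/56 = (-18/5 + 27/5)*(1/56) = (9/5)*(1/56) = 9/280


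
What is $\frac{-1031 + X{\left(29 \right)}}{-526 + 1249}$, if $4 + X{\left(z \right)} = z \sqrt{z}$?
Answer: $- \frac{345}{241} + \frac{29 \sqrt{29}}{723} \approx -1.2155$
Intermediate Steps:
$X{\left(z \right)} = -4 + z^{\frac{3}{2}}$ ($X{\left(z \right)} = -4 + z \sqrt{z} = -4 + z^{\frac{3}{2}}$)
$\frac{-1031 + X{\left(29 \right)}}{-526 + 1249} = \frac{-1031 - \left(4 - 29^{\frac{3}{2}}\right)}{-526 + 1249} = \frac{-1031 - \left(4 - 29 \sqrt{29}\right)}{723} = \left(-1035 + 29 \sqrt{29}\right) \frac{1}{723} = - \frac{345}{241} + \frac{29 \sqrt{29}}{723}$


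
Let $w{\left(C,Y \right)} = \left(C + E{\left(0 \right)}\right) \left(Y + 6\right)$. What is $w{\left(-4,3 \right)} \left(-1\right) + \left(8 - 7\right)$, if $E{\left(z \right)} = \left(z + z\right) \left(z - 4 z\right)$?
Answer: $37$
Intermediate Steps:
$E{\left(z \right)} = - 6 z^{2}$ ($E{\left(z \right)} = 2 z \left(- 3 z\right) = - 6 z^{2}$)
$w{\left(C,Y \right)} = C \left(6 + Y\right)$ ($w{\left(C,Y \right)} = \left(C - 6 \cdot 0^{2}\right) \left(Y + 6\right) = \left(C - 0\right) \left(6 + Y\right) = \left(C + 0\right) \left(6 + Y\right) = C \left(6 + Y\right)$)
$w{\left(-4,3 \right)} \left(-1\right) + \left(8 - 7\right) = - 4 \left(6 + 3\right) \left(-1\right) + \left(8 - 7\right) = \left(-4\right) 9 \left(-1\right) + \left(8 - 7\right) = \left(-36\right) \left(-1\right) + 1 = 36 + 1 = 37$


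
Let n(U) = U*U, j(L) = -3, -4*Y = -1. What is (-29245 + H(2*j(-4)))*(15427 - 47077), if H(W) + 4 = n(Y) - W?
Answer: 7404311775/8 ≈ 9.2554e+8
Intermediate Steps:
Y = ¼ (Y = -¼*(-1) = ¼ ≈ 0.25000)
n(U) = U²
H(W) = -63/16 - W (H(W) = -4 + ((¼)² - W) = -4 + (1/16 - W) = -63/16 - W)
(-29245 + H(2*j(-4)))*(15427 - 47077) = (-29245 + (-63/16 - 2*(-3)))*(15427 - 47077) = (-29245 + (-63/16 - 1*(-6)))*(-31650) = (-29245 + (-63/16 + 6))*(-31650) = (-29245 + 33/16)*(-31650) = -467887/16*(-31650) = 7404311775/8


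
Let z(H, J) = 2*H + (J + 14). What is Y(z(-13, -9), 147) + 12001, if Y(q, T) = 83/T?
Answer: 1764230/147 ≈ 12002.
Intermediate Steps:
z(H, J) = 14 + J + 2*H (z(H, J) = 2*H + (14 + J) = 14 + J + 2*H)
Y(z(-13, -9), 147) + 12001 = 83/147 + 12001 = 1764230/147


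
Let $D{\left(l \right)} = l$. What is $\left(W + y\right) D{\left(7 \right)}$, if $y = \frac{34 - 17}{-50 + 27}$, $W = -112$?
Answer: $- \frac{18151}{23} \approx -789.17$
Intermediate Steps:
$y = - \frac{17}{23}$ ($y = \frac{17}{-23} = 17 \left(- \frac{1}{23}\right) = - \frac{17}{23} \approx -0.73913$)
$\left(W + y\right) D{\left(7 \right)} = \left(-112 - \frac{17}{23}\right) 7 = \left(- \frac{2593}{23}\right) 7 = - \frac{18151}{23}$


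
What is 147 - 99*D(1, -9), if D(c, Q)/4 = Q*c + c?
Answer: 3315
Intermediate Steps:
D(c, Q) = 4*c + 4*Q*c (D(c, Q) = 4*(Q*c + c) = 4*(c + Q*c) = 4*c + 4*Q*c)
147 - 99*D(1, -9) = 147 - 396*(1 - 9) = 147 - 396*(-8) = 147 - 99*(-32) = 147 + 3168 = 3315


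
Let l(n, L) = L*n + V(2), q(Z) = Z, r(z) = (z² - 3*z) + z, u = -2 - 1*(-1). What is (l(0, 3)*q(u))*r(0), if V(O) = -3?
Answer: 0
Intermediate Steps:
u = -1 (u = -2 + 1 = -1)
r(z) = z² - 2*z
l(n, L) = -3 + L*n (l(n, L) = L*n - 3 = -3 + L*n)
(l(0, 3)*q(u))*r(0) = ((-3 + 3*0)*(-1))*(0*(-2 + 0)) = ((-3 + 0)*(-1))*(0*(-2)) = -3*(-1)*0 = 3*0 = 0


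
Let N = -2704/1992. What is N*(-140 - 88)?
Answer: 25688/83 ≈ 309.49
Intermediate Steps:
N = -338/249 (N = -2704*1/1992 = -338/249 ≈ -1.3574)
N*(-140 - 88) = -338*(-140 - 88)/249 = -338/249*(-228) = 25688/83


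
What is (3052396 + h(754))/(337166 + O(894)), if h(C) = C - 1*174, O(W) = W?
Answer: 763244/84515 ≈ 9.0309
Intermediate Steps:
h(C) = -174 + C (h(C) = C - 174 = -174 + C)
(3052396 + h(754))/(337166 + O(894)) = (3052396 + (-174 + 754))/(337166 + 894) = (3052396 + 580)/338060 = 3052976*(1/338060) = 763244/84515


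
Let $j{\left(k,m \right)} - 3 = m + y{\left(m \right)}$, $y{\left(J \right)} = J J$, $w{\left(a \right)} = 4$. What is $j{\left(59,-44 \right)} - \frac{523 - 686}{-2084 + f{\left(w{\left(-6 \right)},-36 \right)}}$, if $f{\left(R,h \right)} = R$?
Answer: $\frac{3941437}{2080} \approx 1894.9$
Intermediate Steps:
$y{\left(J \right)} = J^{2}$
$j{\left(k,m \right)} = 3 + m + m^{2}$ ($j{\left(k,m \right)} = 3 + \left(m + m^{2}\right) = 3 + m + m^{2}$)
$j{\left(59,-44 \right)} - \frac{523 - 686}{-2084 + f{\left(w{\left(-6 \right)},-36 \right)}} = \left(3 - 44 + \left(-44\right)^{2}\right) - \frac{523 - 686}{-2084 + 4} = \left(3 - 44 + 1936\right) - - \frac{163}{-2080} = 1895 - \left(-163\right) \left(- \frac{1}{2080}\right) = 1895 - \frac{163}{2080} = \frac{3941437}{2080}$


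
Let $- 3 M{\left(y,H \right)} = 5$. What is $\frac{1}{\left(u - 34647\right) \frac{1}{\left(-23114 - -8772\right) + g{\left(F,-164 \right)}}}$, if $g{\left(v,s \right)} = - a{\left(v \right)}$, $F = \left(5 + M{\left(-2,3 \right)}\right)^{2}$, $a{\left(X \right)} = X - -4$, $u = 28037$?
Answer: $\frac{64607}{29745} \approx 2.172$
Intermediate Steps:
$a{\left(X \right)} = 4 + X$ ($a{\left(X \right)} = X + 4 = 4 + X$)
$M{\left(y,H \right)} = - \frac{5}{3}$ ($M{\left(y,H \right)} = \left(- \frac{1}{3}\right) 5 = - \frac{5}{3}$)
$F = \frac{100}{9}$ ($F = \left(5 - \frac{5}{3}\right)^{2} = \left(\frac{10}{3}\right)^{2} = \frac{100}{9} \approx 11.111$)
$g{\left(v,s \right)} = -4 - v$ ($g{\left(v,s \right)} = - (4 + v) = -4 - v$)
$\frac{1}{\left(u - 34647\right) \frac{1}{\left(-23114 - -8772\right) + g{\left(F,-164 \right)}}} = \frac{1}{\left(28037 - 34647\right) \frac{1}{\left(-23114 - -8772\right) - \frac{136}{9}}} = \frac{1}{\left(-6610\right) \frac{1}{\left(-23114 + 8772\right) - \frac{136}{9}}} = \frac{1}{\left(-6610\right) \frac{1}{-14342 - \frac{136}{9}}} = \frac{1}{\left(-6610\right) \frac{1}{- \frac{129214}{9}}} = \frac{1}{\left(-6610\right) \left(- \frac{9}{129214}\right)} = \frac{1}{\frac{29745}{64607}} = \frac{64607}{29745}$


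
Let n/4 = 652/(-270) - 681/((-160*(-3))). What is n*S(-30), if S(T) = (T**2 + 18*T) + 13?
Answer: -6177253/1080 ≈ -5719.7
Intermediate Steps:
n = -16561/1080 (n = 4*(652/(-270) - 681/((-160*(-3)))) = 4*(652*(-1/270) - 681/480) = 4*(-326/135 - 681*1/480) = 4*(-326/135 - 227/160) = 4*(-16561/4320) = -16561/1080 ≈ -15.334)
S(T) = 13 + T**2 + 18*T
n*S(-30) = -16561*(13 + (-30)**2 + 18*(-30))/1080 = -16561*(13 + 900 - 540)/1080 = -16561/1080*373 = -6177253/1080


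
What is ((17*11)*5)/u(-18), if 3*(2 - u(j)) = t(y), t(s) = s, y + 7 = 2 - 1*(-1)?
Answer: 561/2 ≈ 280.50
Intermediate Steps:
y = -4 (y = -7 + (2 - 1*(-1)) = -7 + (2 + 1) = -7 + 3 = -4)
u(j) = 10/3 (u(j) = 2 - 1/3*(-4) = 2 + 4/3 = 10/3)
((17*11)*5)/u(-18) = ((17*11)*5)/(10/3) = (187*5)*(3/10) = 935*(3/10) = 561/2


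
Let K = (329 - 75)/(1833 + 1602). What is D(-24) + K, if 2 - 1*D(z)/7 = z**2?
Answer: -13801576/3435 ≈ -4017.9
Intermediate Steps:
K = 254/3435 ≈ 0.073945
D(z) = 14 - 7*z**2
D(-24) + K = (14 - 7*(-24)**2) + 254/3435 = (14 - 7*576) + 254/3435 = (14 - 4032) + 254/3435 = -4018 + 254/3435 = -13801576/3435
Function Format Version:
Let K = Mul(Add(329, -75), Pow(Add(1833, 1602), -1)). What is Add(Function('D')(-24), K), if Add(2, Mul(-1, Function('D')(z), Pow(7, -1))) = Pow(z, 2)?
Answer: Rational(-13801576, 3435) ≈ -4017.9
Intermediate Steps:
K = Rational(254, 3435) (K = Mul(254, Pow(3435, -1)) = Mul(254, Rational(1, 3435)) = Rational(254, 3435) ≈ 0.073945)
Function('D')(z) = Add(14, Mul(-7, Pow(z, 2)))
Add(Function('D')(-24), K) = Add(Add(14, Mul(-7, Pow(-24, 2))), Rational(254, 3435)) = Add(Add(14, Mul(-7, 576)), Rational(254, 3435)) = Add(Add(14, -4032), Rational(254, 3435)) = Add(-4018, Rational(254, 3435)) = Rational(-13801576, 3435)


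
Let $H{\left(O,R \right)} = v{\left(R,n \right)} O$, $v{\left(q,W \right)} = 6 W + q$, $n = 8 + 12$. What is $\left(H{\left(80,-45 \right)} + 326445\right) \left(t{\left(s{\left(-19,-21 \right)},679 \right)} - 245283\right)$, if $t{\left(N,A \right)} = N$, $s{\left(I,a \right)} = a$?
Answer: $-81550088280$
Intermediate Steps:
$n = 20$
$v{\left(q,W \right)} = q + 6 W$
$H{\left(O,R \right)} = O \left(120 + R\right)$ ($H{\left(O,R \right)} = \left(R + 6 \cdot 20\right) O = \left(R + 120\right) O = \left(120 + R\right) O = O \left(120 + R\right)$)
$\left(H{\left(80,-45 \right)} + 326445\right) \left(t{\left(s{\left(-19,-21 \right)},679 \right)} - 245283\right) = \left(80 \left(120 - 45\right) + 326445\right) \left(-21 - 245283\right) = \left(80 \cdot 75 + 326445\right) \left(-245304\right) = \left(6000 + 326445\right) \left(-245304\right) = 332445 \left(-245304\right) = -81550088280$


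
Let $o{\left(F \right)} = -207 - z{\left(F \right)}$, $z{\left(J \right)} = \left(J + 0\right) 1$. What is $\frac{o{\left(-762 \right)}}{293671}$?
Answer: $\frac{555}{293671} \approx 0.0018899$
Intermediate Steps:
$z{\left(J \right)} = J$ ($z{\left(J \right)} = J 1 = J$)
$o{\left(F \right)} = -207 - F$
$\frac{o{\left(-762 \right)}}{293671} = \frac{-207 - -762}{293671} = \left(-207 + 762\right) \frac{1}{293671} = 555 \cdot \frac{1}{293671} = \frac{555}{293671}$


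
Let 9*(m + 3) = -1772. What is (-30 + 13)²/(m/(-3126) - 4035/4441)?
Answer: -36108554166/105531331 ≈ -342.16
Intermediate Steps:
m = -1799/9 (m = -3 + (⅑)*(-1772) = -3 - 1772/9 = -1799/9 ≈ -199.89)
(-30 + 13)²/(m/(-3126) - 4035/4441) = (-30 + 13)²/(-1799/9/(-3126) - 4035/4441) = (-17)²/(-1799/9*(-1/3126) - 4035*1/4441) = 289/(1799/28134 - 4035/4441) = 289/(-105531331/124943094) = 289*(-124943094/105531331) = -36108554166/105531331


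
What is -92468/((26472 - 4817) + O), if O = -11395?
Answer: -23117/2565 ≈ -9.0125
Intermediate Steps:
-92468/((26472 - 4817) + O) = -92468/((26472 - 4817) - 11395) = -92468/(21655 - 11395) = -92468/10260 = -92468*1/10260 = -23117/2565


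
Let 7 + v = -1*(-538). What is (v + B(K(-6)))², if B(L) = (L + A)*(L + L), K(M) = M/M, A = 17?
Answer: 321489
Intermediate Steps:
K(M) = 1
B(L) = 2*L*(17 + L) (B(L) = (L + 17)*(L + L) = (17 + L)*(2*L) = 2*L*(17 + L))
v = 531 (v = -7 - 1*(-538) = -7 + 538 = 531)
(v + B(K(-6)))² = (531 + 2*1*(17 + 1))² = (531 + 2*1*18)² = (531 + 36)² = 567² = 321489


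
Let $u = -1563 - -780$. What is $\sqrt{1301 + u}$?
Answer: $\sqrt{518} \approx 22.76$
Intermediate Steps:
$u = -783$ ($u = -1563 + 780 = -783$)
$\sqrt{1301 + u} = \sqrt{1301 - 783} = \sqrt{518}$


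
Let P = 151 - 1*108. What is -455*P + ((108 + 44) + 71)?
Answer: -19342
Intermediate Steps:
P = 43 (P = 151 - 108 = 43)
-455*P + ((108 + 44) + 71) = -455*43 + ((108 + 44) + 71) = -19565 + (152 + 71) = -19565 + 223 = -19342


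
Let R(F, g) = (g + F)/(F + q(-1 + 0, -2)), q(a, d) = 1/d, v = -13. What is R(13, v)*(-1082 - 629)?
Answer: 0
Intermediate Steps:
R(F, g) = (F + g)/(-½ + F) (R(F, g) = (g + F)/(F + 1/(-2)) = (F + g)/(F - ½) = (F + g)/(-½ + F))
R(13, v)*(-1082 - 629) = (2*(13 - 13)/(-1 + 2*13))*(-1082 - 629) = (2*0/(-1 + 26))*(-1711) = (2*0/25)*(-1711) = (2*(1/25)*0)*(-1711) = 0*(-1711) = 0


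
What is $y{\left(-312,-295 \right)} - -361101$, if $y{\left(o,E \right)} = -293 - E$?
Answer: $361103$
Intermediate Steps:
$y{\left(-312,-295 \right)} - -361101 = \left(-293 - -295\right) - -361101 = \left(-293 + 295\right) + 361101 = 2 + 361101 = 361103$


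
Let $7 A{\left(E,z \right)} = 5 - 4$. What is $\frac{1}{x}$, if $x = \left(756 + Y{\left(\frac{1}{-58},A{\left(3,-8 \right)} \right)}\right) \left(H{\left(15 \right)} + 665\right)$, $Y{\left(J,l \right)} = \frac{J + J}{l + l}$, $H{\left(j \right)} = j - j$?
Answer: $\frac{58}{29154265} \approx 1.9894 \cdot 10^{-6}$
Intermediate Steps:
$A{\left(E,z \right)} = \frac{1}{7}$ ($A{\left(E,z \right)} = \frac{5 - 4}{7} = \frac{1}{7} \cdot 1 = \frac{1}{7}$)
$H{\left(j \right)} = 0$
$Y{\left(J,l \right)} = \frac{J}{l}$ ($Y{\left(J,l \right)} = \frac{2 J}{2 l} = 2 J \frac{1}{2 l} = \frac{J}{l}$)
$x = \frac{29154265}{58}$ ($x = \left(756 + \frac{\frac{1}{\frac{1}{7}}}{-58}\right) \left(0 + 665\right) = \left(756 - \frac{7}{58}\right) 665 = \frac{43841}{58} \cdot 665 = \frac{29154265}{58} \approx 5.0266 \cdot 10^{5}$)
$\frac{1}{x} = \frac{1}{\frac{29154265}{58}} = \frac{58}{29154265}$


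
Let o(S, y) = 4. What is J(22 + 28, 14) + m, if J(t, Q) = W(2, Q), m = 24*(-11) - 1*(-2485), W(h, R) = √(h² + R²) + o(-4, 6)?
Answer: 2225 + 10*√2 ≈ 2239.1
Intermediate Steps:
W(h, R) = 4 + √(R² + h²) (W(h, R) = √(h² + R²) + 4 = √(R² + h²) + 4 = 4 + √(R² + h²))
m = 2221 (m = -264 + 2485 = 2221)
J(t, Q) = 4 + √(4 + Q²) (J(t, Q) = 4 + √(Q² + 2²) = 4 + √(Q² + 4) = 4 + √(4 + Q²))
J(22 + 28, 14) + m = (4 + √(4 + 14²)) + 2221 = (4 + √(4 + 196)) + 2221 = (4 + √200) + 2221 = (4 + 10*√2) + 2221 = 2225 + 10*√2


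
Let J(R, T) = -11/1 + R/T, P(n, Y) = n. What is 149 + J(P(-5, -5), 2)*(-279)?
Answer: 7831/2 ≈ 3915.5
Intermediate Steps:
J(R, T) = -11 + R/T (J(R, T) = -11*1 + R/T = -11 + R/T)
149 + J(P(-5, -5), 2)*(-279) = 149 + (-11 - 5/2)*(-279) = 149 - 27/2*(-279) = 149 + 7533/2 = 7831/2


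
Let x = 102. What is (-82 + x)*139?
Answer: 2780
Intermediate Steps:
(-82 + x)*139 = (-82 + 102)*139 = 20*139 = 2780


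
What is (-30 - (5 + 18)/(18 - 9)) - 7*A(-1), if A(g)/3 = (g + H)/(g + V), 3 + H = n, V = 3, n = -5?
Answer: 1115/18 ≈ 61.944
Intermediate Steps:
H = -8 (H = -3 - 5 = -8)
A(g) = 3*(-8 + g)/(3 + g) (A(g) = 3*((g - 8)/(g + 3)) = 3*((-8 + g)/(3 + g)) = 3*(-8 + g)/(3 + g))
(-30 - (5 + 18)/(18 - 9)) - 7*A(-1) = (-30 - (5 + 18)/(18 - 9)) - 21*(-8 - 1)/(3 - 1) = (-30 - 23/9) - 21*(-9)/2 = (-30 - 1*23/9) - 7*(-27/2) = (-30 - 23/9) + 189/2 = -293/9 + 189/2 = 1115/18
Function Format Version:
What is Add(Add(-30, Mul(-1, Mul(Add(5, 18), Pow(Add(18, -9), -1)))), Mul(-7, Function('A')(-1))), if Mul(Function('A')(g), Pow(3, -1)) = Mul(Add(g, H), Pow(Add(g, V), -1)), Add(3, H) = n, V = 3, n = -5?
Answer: Rational(1115, 18) ≈ 61.944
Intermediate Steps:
H = -8 (H = Add(-3, -5) = -8)
Function('A')(g) = Mul(3, Pow(Add(3, g), -1), Add(-8, g)) (Function('A')(g) = Mul(3, Mul(Add(g, -8), Pow(Add(g, 3), -1))) = Mul(3, Mul(Add(-8, g), Pow(Add(3, g), -1))) = Mul(3, Mul(Pow(Add(3, g), -1), Add(-8, g))) = Mul(3, Pow(Add(3, g), -1), Add(-8, g)))
Add(Add(-30, Mul(-1, Mul(Add(5, 18), Pow(Add(18, -9), -1)))), Mul(-7, Function('A')(-1))) = Add(Add(-30, Mul(-1, Mul(Add(5, 18), Pow(Add(18, -9), -1)))), Mul(-7, Mul(3, Pow(Add(3, -1), -1), Add(-8, -1)))) = Add(Add(-30, Mul(-1, Mul(23, Pow(9, -1)))), Mul(-7, Mul(3, Pow(2, -1), -9))) = Add(Add(-30, Mul(-1, Mul(23, Rational(1, 9)))), Mul(-7, Mul(3, Rational(1, 2), -9))) = Add(Add(-30, Mul(-1, Rational(23, 9))), Mul(-7, Rational(-27, 2))) = Add(Add(-30, Rational(-23, 9)), Rational(189, 2)) = Add(Rational(-293, 9), Rational(189, 2)) = Rational(1115, 18)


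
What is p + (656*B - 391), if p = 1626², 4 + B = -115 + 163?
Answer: 2672349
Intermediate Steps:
B = 44 (B = -4 + (-115 + 163) = -4 + 48 = 44)
p = 2643876
p + (656*B - 391) = 2643876 + (656*44 - 391) = 2643876 + (28864 - 391) = 2643876 + 28473 = 2672349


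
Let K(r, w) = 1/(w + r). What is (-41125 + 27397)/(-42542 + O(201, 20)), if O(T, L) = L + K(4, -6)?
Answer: 27456/85045 ≈ 0.32284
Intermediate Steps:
K(r, w) = 1/(r + w)
O(T, L) = -1/2 + L (O(T, L) = L + 1/(4 - 6) = L + 1/(-2) = L - 1/2 = -1/2 + L)
(-41125 + 27397)/(-42542 + O(201, 20)) = (-41125 + 27397)/(-42542 + (-1/2 + 20)) = -13728/(-42542 + 39/2) = -13728/(-85045/2) = -13728*(-2/85045) = 27456/85045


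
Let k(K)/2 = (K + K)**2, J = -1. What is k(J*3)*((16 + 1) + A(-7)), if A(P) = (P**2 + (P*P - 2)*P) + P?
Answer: -19440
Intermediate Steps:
A(P) = P + P**2 + P*(-2 + P**2) (A(P) = (P**2 + (P**2 - 2)*P) + P = (P**2 + (-2 + P**2)*P) + P = (P**2 + P*(-2 + P**2)) + P = P + P**2 + P*(-2 + P**2))
k(K) = 8*K**2 (k(K) = 2*(K + K)**2 = 2*(2*K)**2 = 2*(4*K**2) = 8*K**2)
k(J*3)*((16 + 1) + A(-7)) = (8*(-1*3)**2)*((16 + 1) - 7*(-1 - 7 + (-7)**2)) = (8*(-3)**2)*(17 - 7*(-1 - 7 + 49)) = (8*9)*(17 - 7*41) = 72*(17 - 287) = 72*(-270) = -19440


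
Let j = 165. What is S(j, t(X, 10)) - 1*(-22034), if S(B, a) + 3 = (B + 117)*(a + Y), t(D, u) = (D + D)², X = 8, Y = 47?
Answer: 107477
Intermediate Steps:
t(D, u) = 4*D² (t(D, u) = (2*D)² = 4*D²)
S(B, a) = -3 + (47 + a)*(117 + B) (S(B, a) = -3 + (B + 117)*(a + 47) = -3 + (117 + B)*(47 + a) = -3 + (47 + a)*(117 + B))
S(j, t(X, 10)) - 1*(-22034) = (5496 + 47*165 + 117*(4*8²) + 165*(4*8²)) - 1*(-22034) = (5496 + 7755 + 117*(4*64) + 165*(4*64)) + 22034 = (5496 + 7755 + 117*256 + 165*256) + 22034 = (5496 + 7755 + 29952 + 42240) + 22034 = 85443 + 22034 = 107477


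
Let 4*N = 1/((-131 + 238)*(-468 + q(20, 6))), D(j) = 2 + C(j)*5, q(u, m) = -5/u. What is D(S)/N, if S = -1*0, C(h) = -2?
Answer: 1603288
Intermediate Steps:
S = 0
D(j) = -8 (D(j) = 2 - 2*5 = 2 - 10 = -8)
N = -1/200411 (N = 1/(4*(((-131 + 238)*(-468 - 5/20)))) = 1/(4*((107*(-468 - 5*1/20)))) = 1/(4*((107*(-468 - 1/4)))) = 1/(4*((107*(-1873/4)))) = 1/(4*(-200411/4)) = (1/4)*(-4/200411) = -1/200411 ≈ -4.9897e-6)
D(S)/N = -8/(-1/200411) = -8*(-200411) = 1603288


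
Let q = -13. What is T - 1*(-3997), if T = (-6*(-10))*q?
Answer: 3217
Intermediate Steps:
T = -780 (T = -6*(-10)*(-13) = 60*(-13) = -780)
T - 1*(-3997) = -780 - 1*(-3997) = -780 + 3997 = 3217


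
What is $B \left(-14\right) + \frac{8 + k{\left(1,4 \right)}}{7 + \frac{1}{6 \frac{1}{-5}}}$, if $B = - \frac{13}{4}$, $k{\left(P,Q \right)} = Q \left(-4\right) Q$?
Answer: $\frac{2695}{74} \approx 36.419$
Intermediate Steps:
$k{\left(P,Q \right)} = - 4 Q^{2}$ ($k{\left(P,Q \right)} = - 4 Q Q = - 4 Q^{2}$)
$B = - \frac{13}{4}$ ($B = \left(-13\right) \frac{1}{4} = - \frac{13}{4} \approx -3.25$)
$B \left(-14\right) + \frac{8 + k{\left(1,4 \right)}}{7 + \frac{1}{6 \frac{1}{-5}}} = \left(- \frac{13}{4}\right) \left(-14\right) + \frac{8 - 4 \cdot 4^{2}}{7 + \frac{1}{6 \frac{1}{-5}}} = \frac{91}{2} + \frac{8 - 64}{7 + \frac{1}{6 \left(- \frac{1}{5}\right)}} = \frac{91}{2} + \frac{8 - 64}{7 + \frac{1}{- \frac{6}{5}}} = \frac{91}{2} - \frac{56}{7 - \frac{5}{6}} = \frac{91}{2} - \frac{56}{\frac{37}{6}} = \frac{91}{2} - \frac{336}{37} = \frac{2695}{74}$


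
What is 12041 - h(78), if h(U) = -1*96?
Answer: 12137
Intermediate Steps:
h(U) = -96
12041 - h(78) = 12041 - 1*(-96) = 12041 + 96 = 12137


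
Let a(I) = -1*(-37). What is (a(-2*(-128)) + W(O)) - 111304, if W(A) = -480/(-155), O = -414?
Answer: -3449181/31 ≈ -1.1126e+5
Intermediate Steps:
W(A) = 96/31 (W(A) = -480*(-1/155) = 96/31)
a(I) = 37
(a(-2*(-128)) + W(O)) - 111304 = (37 + 96/31) - 111304 = 1243/31 - 111304 = -3449181/31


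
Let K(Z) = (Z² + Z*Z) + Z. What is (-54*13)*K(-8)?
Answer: -84240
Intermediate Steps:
K(Z) = Z + 2*Z² (K(Z) = (Z² + Z²) + Z = 2*Z² + Z = Z + 2*Z²)
(-54*13)*K(-8) = (-54*13)*(-8*(1 + 2*(-8))) = -(-5616)*(1 - 16) = -(-5616)*(-15) = -702*120 = -84240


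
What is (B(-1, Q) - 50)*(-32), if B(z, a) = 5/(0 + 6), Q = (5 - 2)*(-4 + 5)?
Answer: 4720/3 ≈ 1573.3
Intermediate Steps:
Q = 3 (Q = 3*1 = 3)
B(z, a) = ⅚ (B(z, a) = 5/6 = 5*(⅙) = ⅚)
(B(-1, Q) - 50)*(-32) = (⅚ - 50)*(-32) = -295/6*(-32) = 4720/3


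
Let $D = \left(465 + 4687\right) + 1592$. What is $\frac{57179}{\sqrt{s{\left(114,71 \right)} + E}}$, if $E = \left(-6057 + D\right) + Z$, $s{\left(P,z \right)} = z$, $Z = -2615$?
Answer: $- \frac{57179 i \sqrt{1857}}{1857} \approx - 1326.9 i$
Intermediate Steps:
$D = 6744$ ($D = 5152 + 1592 = 6744$)
$E = -1928$ ($E = \left(-6057 + 6744\right) - 2615 = 687 - 2615 = -1928$)
$\frac{57179}{\sqrt{s{\left(114,71 \right)} + E}} = \frac{57179}{\sqrt{71 - 1928}} = \frac{57179}{\sqrt{-1857}} = \frac{57179}{i \sqrt{1857}} = 57179 \left(- \frac{i \sqrt{1857}}{1857}\right) = - \frac{57179 i \sqrt{1857}}{1857}$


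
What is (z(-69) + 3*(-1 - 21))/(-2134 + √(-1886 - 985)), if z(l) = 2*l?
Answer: 39576/414257 + 612*I*√319/4556827 ≈ 0.095535 + 0.0023987*I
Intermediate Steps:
(z(-69) + 3*(-1 - 21))/(-2134 + √(-1886 - 985)) = (2*(-69) + 3*(-1 - 21))/(-2134 + √(-1886 - 985)) = (-138 + 3*(-22))/(-2134 + √(-2871)) = (-138 - 66)/(-2134 + 3*I*√319) = -204/(-2134 + 3*I*√319)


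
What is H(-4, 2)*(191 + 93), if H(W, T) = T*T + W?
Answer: 0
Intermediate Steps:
H(W, T) = W + T**2 (H(W, T) = T**2 + W = W + T**2)
H(-4, 2)*(191 + 93) = (-4 + 2**2)*(191 + 93) = (-4 + 4)*284 = 0*284 = 0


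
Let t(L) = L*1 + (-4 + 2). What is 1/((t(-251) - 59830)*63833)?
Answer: -1/3835278139 ≈ -2.6074e-10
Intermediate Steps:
t(L) = -2 + L (t(L) = L - 2 = -2 + L)
1/((t(-251) - 59830)*63833) = 1/((-2 - 251) - 59830*63833) = (1/63833)/(-253 - 59830) = (1/63833)/(-60083) = -1/60083*1/63833 = -1/3835278139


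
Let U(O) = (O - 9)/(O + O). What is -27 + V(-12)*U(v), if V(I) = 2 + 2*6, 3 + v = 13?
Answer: -263/10 ≈ -26.300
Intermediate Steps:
v = 10 (v = -3 + 13 = 10)
V(I) = 14 (V(I) = 2 + 12 = 14)
U(O) = (-9 + O)/(2*O) (U(O) = (-9 + O)/((2*O)) = (-9 + O)*(1/(2*O)) = (-9 + O)/(2*O))
-27 + V(-12)*U(v) = -27 + 14*((½)*(-9 + 10)/10) = -27 + 14*((½)*(⅒)*1) = -27 + 14*(1/20) = -27 + 7/10 = -263/10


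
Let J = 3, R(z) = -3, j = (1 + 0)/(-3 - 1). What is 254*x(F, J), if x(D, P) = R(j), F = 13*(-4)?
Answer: -762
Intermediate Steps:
F = -52
j = -1/4 (j = 1/(-4) = 1*(-1/4) = -1/4 ≈ -0.25000)
x(D, P) = -3
254*x(F, J) = 254*(-3) = -762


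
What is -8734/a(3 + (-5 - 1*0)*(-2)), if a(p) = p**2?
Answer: -8734/169 ≈ -51.680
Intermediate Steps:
-8734/a(3 + (-5 - 1*0)*(-2)) = -8734/(3 + (-5 - 1*0)*(-2))**2 = -8734/(3 + (-5 + 0)*(-2))**2 = -8734/(3 - 5*(-2))**2 = -8734/(3 + 10)**2 = -8734/(13**2) = -8734/169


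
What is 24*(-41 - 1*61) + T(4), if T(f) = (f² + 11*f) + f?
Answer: -2384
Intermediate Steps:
T(f) = f² + 12*f
24*(-41 - 1*61) + T(4) = 24*(-41 - 1*61) + 4*(12 + 4) = 24*(-41 - 61) + 4*16 = 24*(-102) + 64 = -2448 + 64 = -2384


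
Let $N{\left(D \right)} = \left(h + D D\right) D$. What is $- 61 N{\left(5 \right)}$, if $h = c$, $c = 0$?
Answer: $-7625$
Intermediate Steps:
$h = 0$
$N{\left(D \right)} = D^{3}$ ($N{\left(D \right)} = \left(0 + D D\right) D = \left(0 + D^{2}\right) D = D^{2} D = D^{3}$)
$- 61 N{\left(5 \right)} = - 61 \cdot 5^{3} = \left(-61\right) 125 = -7625$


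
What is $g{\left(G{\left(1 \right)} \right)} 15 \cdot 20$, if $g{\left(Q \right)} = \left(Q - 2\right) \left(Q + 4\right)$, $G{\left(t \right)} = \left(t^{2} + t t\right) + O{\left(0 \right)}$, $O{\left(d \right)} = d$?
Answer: $0$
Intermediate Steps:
$G{\left(t \right)} = 2 t^{2}$ ($G{\left(t \right)} = \left(t^{2} + t t\right) + 0 = \left(t^{2} + t^{2}\right) + 0 = 2 t^{2} + 0 = 2 t^{2}$)
$g{\left(Q \right)} = \left(-2 + Q\right) \left(4 + Q\right)$
$g{\left(G{\left(1 \right)} \right)} 15 \cdot 20 = \left(-8 + \left(2 \cdot 1^{2}\right)^{2} + 2 \cdot 2 \cdot 1^{2}\right) 15 \cdot 20 = \left(-8 + \left(2 \cdot 1\right)^{2} + 2 \cdot 2 \cdot 1\right) 15 \cdot 20 = \left(-8 + 2^{2} + 2 \cdot 2\right) 15 \cdot 20 = \left(-8 + 4 + 4\right) 15 \cdot 20 = 0 \cdot 15 \cdot 20 = 0 \cdot 20 = 0$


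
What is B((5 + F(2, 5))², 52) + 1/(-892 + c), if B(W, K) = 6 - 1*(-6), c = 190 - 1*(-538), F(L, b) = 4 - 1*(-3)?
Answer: 1967/164 ≈ 11.994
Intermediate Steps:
F(L, b) = 7 (F(L, b) = 4 + 3 = 7)
c = 728 (c = 190 + 538 = 728)
B(W, K) = 12 (B(W, K) = 6 + 6 = 12)
B((5 + F(2, 5))², 52) + 1/(-892 + c) = 12 + 1/(-892 + 728) = 12 + 1/(-164) = 12 - 1/164 = 1967/164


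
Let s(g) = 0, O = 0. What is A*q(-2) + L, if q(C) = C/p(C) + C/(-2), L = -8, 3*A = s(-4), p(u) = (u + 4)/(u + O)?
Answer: -8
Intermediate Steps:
p(u) = (4 + u)/u (p(u) = (u + 4)/(u + 0) = (4 + u)/u)
A = 0 (A = (⅓)*0 = 0)
q(C) = -C/2 + C²/(4 + C) (q(C) = C/(((4 + C)/C)) + C/(-2) = C*(C/(4 + C)) + C*(-½) = C²/(4 + C) - C/2 = -C/2 + C²/(4 + C))
A*q(-2) + L = 0*((½)*(-2)*(-4 - 2)/(4 - 2)) - 8 = 0*((½)*(-2)*(-6)/2) - 8 = 0*((½)*(-2)*(½)*(-6)) - 8 = 0*3 - 8 = 0 - 8 = -8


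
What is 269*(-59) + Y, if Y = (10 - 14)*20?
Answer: -15951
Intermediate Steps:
Y = -80 (Y = -4*20 = -80)
269*(-59) + Y = 269*(-59) - 80 = -15871 - 80 = -15951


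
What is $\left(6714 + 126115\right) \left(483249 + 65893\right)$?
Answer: $72941982718$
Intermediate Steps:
$\left(6714 + 126115\right) \left(483249 + 65893\right) = 132829 \cdot 549142 = 72941982718$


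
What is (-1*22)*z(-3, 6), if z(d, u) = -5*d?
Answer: -330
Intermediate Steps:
(-1*22)*z(-3, 6) = (-1*22)*(-5*(-3)) = -22*15 = -330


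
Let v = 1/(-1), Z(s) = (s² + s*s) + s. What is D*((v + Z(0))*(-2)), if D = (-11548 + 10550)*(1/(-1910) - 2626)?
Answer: 5005629678/955 ≈ 5.2415e+6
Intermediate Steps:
Z(s) = s + 2*s² (Z(s) = (s² + s²) + s = 2*s² + s = s + 2*s²)
v = -1
D = 2502814839/955 (D = -998*(-1/1910 - 2626) = -998*(-5015661/1910) = 2502814839/955 ≈ 2.6207e+6)
D*((v + Z(0))*(-2)) = 2502814839*((-1 + 0*(1 + 2*0))*(-2))/955 = 2502814839*((-1 + 0*(1 + 0))*(-2))/955 = 2502814839*((-1 + 0*1)*(-2))/955 = 2502814839*((-1 + 0)*(-2))/955 = 2502814839*(-1*(-2))/955 = (2502814839/955)*2 = 5005629678/955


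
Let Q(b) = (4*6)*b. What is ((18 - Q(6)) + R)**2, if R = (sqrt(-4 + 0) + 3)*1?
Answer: 15125 - 492*I ≈ 15125.0 - 492.0*I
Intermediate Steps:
Q(b) = 24*b
R = 3 + 2*I (R = (sqrt(-4) + 3)*1 = (2*I + 3)*1 = (3 + 2*I)*1 = 3 + 2*I ≈ 3.0 + 2.0*I)
((18 - Q(6)) + R)**2 = ((18 - 24*6) + (3 + 2*I))**2 = ((18 - 1*144) + (3 + 2*I))**2 = ((18 - 144) + (3 + 2*I))**2 = (-126 + (3 + 2*I))**2 = (-123 + 2*I)**2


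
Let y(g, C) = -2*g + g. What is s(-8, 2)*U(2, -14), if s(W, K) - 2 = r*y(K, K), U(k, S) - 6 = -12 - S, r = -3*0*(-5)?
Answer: 16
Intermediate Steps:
y(g, C) = -g
r = 0 (r = 0*(-5) = 0)
U(k, S) = -6 - S (U(k, S) = 6 + (-12 - S) = -6 - S)
s(W, K) = 2 (s(W, K) = 2 + 0*(-K) = 2 + 0 = 2)
s(-8, 2)*U(2, -14) = 2*(-6 - 1*(-14)) = 2*(-6 + 14) = 2*8 = 16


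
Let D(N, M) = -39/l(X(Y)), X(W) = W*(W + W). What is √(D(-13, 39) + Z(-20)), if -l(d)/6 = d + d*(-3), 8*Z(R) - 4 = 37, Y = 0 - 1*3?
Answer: √178/6 ≈ 2.2236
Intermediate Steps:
Y = -3 (Y = 0 - 3 = -3)
Z(R) = 41/8 (Z(R) = ½ + (⅛)*37 = ½ + 37/8 = 41/8)
X(W) = 2*W² (X(W) = W*(2*W) = 2*W²)
l(d) = 12*d (l(d) = -6*(d + d*(-3)) = -6*(d - 3*d) = -(-12)*d = 12*d)
D(N, M) = -13/72 (D(N, M) = -39/(12*(2*(-3)²)) = -39/(12*(2*9)) = -39/(12*18) = -39/216 = -39*1/216 = -13/72)
√(D(-13, 39) + Z(-20)) = √(-13/72 + 41/8) = √(89/18) = √178/6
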